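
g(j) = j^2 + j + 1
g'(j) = 2*j + 1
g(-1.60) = 1.96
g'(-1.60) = -2.20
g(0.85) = 2.57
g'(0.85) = 2.70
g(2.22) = 8.15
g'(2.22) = 5.44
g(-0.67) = 0.78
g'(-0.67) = -0.34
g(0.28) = 1.36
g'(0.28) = 1.56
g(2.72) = 11.12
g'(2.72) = 6.44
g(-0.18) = 0.85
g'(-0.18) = 0.64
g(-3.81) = 11.71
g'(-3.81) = -6.62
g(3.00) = 13.00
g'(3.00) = 7.00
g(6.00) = 43.00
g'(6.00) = 13.00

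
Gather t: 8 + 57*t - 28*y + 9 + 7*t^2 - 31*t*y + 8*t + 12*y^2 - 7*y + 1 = 7*t^2 + t*(65 - 31*y) + 12*y^2 - 35*y + 18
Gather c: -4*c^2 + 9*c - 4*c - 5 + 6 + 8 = -4*c^2 + 5*c + 9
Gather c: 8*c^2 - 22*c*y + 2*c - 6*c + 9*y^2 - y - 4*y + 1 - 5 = 8*c^2 + c*(-22*y - 4) + 9*y^2 - 5*y - 4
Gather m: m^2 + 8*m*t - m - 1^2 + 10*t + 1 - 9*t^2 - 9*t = m^2 + m*(8*t - 1) - 9*t^2 + t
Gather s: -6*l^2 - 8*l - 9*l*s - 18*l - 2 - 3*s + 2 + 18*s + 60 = -6*l^2 - 26*l + s*(15 - 9*l) + 60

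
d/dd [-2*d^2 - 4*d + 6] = -4*d - 4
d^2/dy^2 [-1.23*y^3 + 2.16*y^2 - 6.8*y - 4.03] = 4.32 - 7.38*y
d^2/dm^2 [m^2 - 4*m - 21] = 2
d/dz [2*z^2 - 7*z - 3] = 4*z - 7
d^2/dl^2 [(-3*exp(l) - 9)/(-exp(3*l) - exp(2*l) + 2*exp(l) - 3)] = (12*exp(6*l) + 90*exp(5*l) + 126*exp(4*l) - 111*exp(3*l) - 351*exp(2*l) - 54*exp(l) + 81)*exp(l)/(exp(9*l) + 3*exp(8*l) - 3*exp(7*l) - 2*exp(6*l) + 24*exp(5*l) - 15*exp(4*l) - 17*exp(3*l) + 63*exp(2*l) - 54*exp(l) + 27)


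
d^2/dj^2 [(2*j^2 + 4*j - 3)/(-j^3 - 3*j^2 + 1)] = 2*(-2*j^6 - 12*j^5 - 18*j^4 + 22*j^3 + 39*j^2 - 27*j + 7)/(j^9 + 9*j^8 + 27*j^7 + 24*j^6 - 18*j^5 - 27*j^4 + 3*j^3 + 9*j^2 - 1)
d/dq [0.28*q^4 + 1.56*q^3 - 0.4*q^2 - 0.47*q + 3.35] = 1.12*q^3 + 4.68*q^2 - 0.8*q - 0.47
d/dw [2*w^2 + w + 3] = 4*w + 1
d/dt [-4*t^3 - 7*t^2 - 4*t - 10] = -12*t^2 - 14*t - 4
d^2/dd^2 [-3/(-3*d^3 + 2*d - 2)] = 6*(-9*d*(3*d^3 - 2*d + 2) + (9*d^2 - 2)^2)/(3*d^3 - 2*d + 2)^3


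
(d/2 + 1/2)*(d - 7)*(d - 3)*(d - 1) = d^4/2 - 5*d^3 + 10*d^2 + 5*d - 21/2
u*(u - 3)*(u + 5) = u^3 + 2*u^2 - 15*u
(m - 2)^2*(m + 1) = m^3 - 3*m^2 + 4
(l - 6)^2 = l^2 - 12*l + 36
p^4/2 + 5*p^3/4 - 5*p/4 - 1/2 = (p/2 + 1/2)*(p - 1)*(p + 1/2)*(p + 2)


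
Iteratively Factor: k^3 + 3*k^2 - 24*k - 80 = (k + 4)*(k^2 - k - 20) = (k + 4)^2*(k - 5)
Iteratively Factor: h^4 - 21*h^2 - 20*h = (h - 5)*(h^3 + 5*h^2 + 4*h) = (h - 5)*(h + 1)*(h^2 + 4*h) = h*(h - 5)*(h + 1)*(h + 4)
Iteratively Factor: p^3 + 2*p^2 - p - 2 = (p + 2)*(p^2 - 1) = (p - 1)*(p + 2)*(p + 1)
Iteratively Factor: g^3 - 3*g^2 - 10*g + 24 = (g + 3)*(g^2 - 6*g + 8) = (g - 4)*(g + 3)*(g - 2)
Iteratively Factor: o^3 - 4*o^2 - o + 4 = (o - 1)*(o^2 - 3*o - 4) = (o - 1)*(o + 1)*(o - 4)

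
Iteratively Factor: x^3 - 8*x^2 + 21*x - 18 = (x - 3)*(x^2 - 5*x + 6) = (x - 3)*(x - 2)*(x - 3)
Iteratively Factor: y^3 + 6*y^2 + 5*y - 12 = (y - 1)*(y^2 + 7*y + 12) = (y - 1)*(y + 3)*(y + 4)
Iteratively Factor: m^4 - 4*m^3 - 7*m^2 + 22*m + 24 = (m + 2)*(m^3 - 6*m^2 + 5*m + 12) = (m - 3)*(m + 2)*(m^2 - 3*m - 4) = (m - 4)*(m - 3)*(m + 2)*(m + 1)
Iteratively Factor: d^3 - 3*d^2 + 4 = (d - 2)*(d^2 - d - 2) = (d - 2)*(d + 1)*(d - 2)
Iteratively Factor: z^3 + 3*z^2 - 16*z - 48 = (z - 4)*(z^2 + 7*z + 12) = (z - 4)*(z + 3)*(z + 4)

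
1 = 1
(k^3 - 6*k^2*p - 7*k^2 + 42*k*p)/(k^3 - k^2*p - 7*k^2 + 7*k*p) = (-k + 6*p)/(-k + p)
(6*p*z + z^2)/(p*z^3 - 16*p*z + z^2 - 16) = z*(6*p + z)/(p*z^3 - 16*p*z + z^2 - 16)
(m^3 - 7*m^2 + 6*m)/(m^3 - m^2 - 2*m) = (-m^2 + 7*m - 6)/(-m^2 + m + 2)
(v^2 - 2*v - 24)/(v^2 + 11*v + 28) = (v - 6)/(v + 7)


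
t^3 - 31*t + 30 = (t - 5)*(t - 1)*(t + 6)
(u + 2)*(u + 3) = u^2 + 5*u + 6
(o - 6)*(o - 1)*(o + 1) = o^3 - 6*o^2 - o + 6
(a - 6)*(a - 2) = a^2 - 8*a + 12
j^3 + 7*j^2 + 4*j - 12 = (j - 1)*(j + 2)*(j + 6)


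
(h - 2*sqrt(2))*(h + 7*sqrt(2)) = h^2 + 5*sqrt(2)*h - 28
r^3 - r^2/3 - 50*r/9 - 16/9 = (r - 8/3)*(r + 1/3)*(r + 2)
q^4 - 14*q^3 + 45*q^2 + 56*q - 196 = (q - 7)^2*(q - 2)*(q + 2)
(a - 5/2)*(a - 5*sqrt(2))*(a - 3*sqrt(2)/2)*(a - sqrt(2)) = a^4 - 15*sqrt(2)*a^3/2 - 5*a^3/2 + 75*sqrt(2)*a^2/4 + 28*a^2 - 70*a - 15*sqrt(2)*a + 75*sqrt(2)/2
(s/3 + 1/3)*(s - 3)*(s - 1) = s^3/3 - s^2 - s/3 + 1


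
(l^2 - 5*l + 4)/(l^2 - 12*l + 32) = (l - 1)/(l - 8)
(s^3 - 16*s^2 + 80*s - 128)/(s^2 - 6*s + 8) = (s^2 - 12*s + 32)/(s - 2)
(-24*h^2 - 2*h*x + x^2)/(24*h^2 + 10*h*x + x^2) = (-6*h + x)/(6*h + x)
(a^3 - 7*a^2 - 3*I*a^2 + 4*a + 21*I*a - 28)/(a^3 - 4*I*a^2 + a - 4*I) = (a - 7)/(a - I)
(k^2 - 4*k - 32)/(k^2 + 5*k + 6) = (k^2 - 4*k - 32)/(k^2 + 5*k + 6)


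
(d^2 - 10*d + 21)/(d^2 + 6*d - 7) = (d^2 - 10*d + 21)/(d^2 + 6*d - 7)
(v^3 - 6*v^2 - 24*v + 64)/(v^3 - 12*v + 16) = (v - 8)/(v - 2)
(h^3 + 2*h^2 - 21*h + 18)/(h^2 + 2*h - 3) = (h^2 + 3*h - 18)/(h + 3)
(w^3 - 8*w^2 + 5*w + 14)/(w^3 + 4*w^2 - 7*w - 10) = (w - 7)/(w + 5)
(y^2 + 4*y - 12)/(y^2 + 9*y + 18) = (y - 2)/(y + 3)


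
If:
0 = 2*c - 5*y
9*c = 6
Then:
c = 2/3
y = 4/15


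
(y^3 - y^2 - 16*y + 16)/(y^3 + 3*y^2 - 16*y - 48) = (y - 1)/(y + 3)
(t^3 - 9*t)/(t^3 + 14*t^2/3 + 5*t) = 3*(t - 3)/(3*t + 5)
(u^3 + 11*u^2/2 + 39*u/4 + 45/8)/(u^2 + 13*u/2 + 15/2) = (u^2 + 4*u + 15/4)/(u + 5)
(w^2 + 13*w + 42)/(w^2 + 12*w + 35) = (w + 6)/(w + 5)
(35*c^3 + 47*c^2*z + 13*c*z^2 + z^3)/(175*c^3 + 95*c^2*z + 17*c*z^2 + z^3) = (c + z)/(5*c + z)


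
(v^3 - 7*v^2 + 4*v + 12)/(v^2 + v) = v - 8 + 12/v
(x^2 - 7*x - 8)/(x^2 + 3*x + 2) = (x - 8)/(x + 2)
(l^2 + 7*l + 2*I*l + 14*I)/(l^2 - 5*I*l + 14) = (l + 7)/(l - 7*I)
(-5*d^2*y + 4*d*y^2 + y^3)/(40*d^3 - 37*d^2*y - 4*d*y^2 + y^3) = y/(-8*d + y)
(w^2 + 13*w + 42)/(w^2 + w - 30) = (w + 7)/(w - 5)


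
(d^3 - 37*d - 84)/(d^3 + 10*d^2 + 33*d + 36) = (d - 7)/(d + 3)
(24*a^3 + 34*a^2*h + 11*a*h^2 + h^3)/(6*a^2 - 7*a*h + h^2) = (24*a^3 + 34*a^2*h + 11*a*h^2 + h^3)/(6*a^2 - 7*a*h + h^2)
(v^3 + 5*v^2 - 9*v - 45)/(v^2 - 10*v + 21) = (v^2 + 8*v + 15)/(v - 7)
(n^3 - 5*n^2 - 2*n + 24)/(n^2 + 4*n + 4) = (n^2 - 7*n + 12)/(n + 2)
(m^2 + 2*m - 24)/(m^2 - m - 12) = (m + 6)/(m + 3)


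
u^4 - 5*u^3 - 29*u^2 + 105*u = u*(u - 7)*(u - 3)*(u + 5)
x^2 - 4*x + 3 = (x - 3)*(x - 1)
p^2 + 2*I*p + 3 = (p - I)*(p + 3*I)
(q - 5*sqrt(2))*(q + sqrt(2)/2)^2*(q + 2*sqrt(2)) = q^4 - 2*sqrt(2)*q^3 - 51*q^2/2 - 43*sqrt(2)*q/2 - 10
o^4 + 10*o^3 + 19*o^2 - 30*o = o*(o - 1)*(o + 5)*(o + 6)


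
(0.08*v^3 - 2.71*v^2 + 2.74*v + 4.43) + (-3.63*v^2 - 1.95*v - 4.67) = 0.08*v^3 - 6.34*v^2 + 0.79*v - 0.24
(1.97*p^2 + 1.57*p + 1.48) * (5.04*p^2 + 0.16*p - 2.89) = 9.9288*p^4 + 8.228*p^3 + 2.0171*p^2 - 4.3005*p - 4.2772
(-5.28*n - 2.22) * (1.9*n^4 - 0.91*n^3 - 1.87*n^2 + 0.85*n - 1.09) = -10.032*n^5 + 0.5868*n^4 + 11.8938*n^3 - 0.3366*n^2 + 3.8682*n + 2.4198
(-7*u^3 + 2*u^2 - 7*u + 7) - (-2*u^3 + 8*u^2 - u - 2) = -5*u^3 - 6*u^2 - 6*u + 9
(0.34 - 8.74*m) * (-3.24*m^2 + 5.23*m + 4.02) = 28.3176*m^3 - 46.8118*m^2 - 33.3566*m + 1.3668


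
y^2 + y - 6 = (y - 2)*(y + 3)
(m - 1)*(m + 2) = m^2 + m - 2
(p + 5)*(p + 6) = p^2 + 11*p + 30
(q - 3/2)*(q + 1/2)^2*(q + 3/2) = q^4 + q^3 - 2*q^2 - 9*q/4 - 9/16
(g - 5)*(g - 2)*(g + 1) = g^3 - 6*g^2 + 3*g + 10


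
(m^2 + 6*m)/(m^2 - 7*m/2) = 2*(m + 6)/(2*m - 7)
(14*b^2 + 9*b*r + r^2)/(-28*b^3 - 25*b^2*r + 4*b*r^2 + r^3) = (2*b + r)/(-4*b^2 - 3*b*r + r^2)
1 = 1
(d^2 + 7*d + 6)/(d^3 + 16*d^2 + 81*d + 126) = (d + 1)/(d^2 + 10*d + 21)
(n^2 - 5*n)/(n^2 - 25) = n/(n + 5)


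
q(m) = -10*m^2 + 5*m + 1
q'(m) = 5 - 20*m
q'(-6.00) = 125.00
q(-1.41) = -25.93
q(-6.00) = -389.00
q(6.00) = -329.00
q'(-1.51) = 35.20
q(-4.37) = -211.82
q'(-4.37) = 92.40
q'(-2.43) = 53.60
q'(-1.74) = 39.80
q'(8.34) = -161.80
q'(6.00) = -115.00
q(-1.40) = -25.60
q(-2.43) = -70.20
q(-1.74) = -37.98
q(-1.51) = -29.35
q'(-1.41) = 33.20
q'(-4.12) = 87.40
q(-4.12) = -189.34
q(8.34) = -652.86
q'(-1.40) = 33.00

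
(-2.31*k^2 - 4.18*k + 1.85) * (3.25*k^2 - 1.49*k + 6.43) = -7.5075*k^4 - 10.1431*k^3 - 2.6126*k^2 - 29.6339*k + 11.8955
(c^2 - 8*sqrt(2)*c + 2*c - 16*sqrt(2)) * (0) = 0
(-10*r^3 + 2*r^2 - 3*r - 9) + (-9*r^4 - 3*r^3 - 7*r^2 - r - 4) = -9*r^4 - 13*r^3 - 5*r^2 - 4*r - 13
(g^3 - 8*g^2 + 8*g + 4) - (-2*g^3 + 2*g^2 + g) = 3*g^3 - 10*g^2 + 7*g + 4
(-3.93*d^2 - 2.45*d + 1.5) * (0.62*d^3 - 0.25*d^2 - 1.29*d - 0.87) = -2.4366*d^5 - 0.5365*d^4 + 6.6122*d^3 + 6.2046*d^2 + 0.1965*d - 1.305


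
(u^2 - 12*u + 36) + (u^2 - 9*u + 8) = 2*u^2 - 21*u + 44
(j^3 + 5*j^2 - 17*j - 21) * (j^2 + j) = j^5 + 6*j^4 - 12*j^3 - 38*j^2 - 21*j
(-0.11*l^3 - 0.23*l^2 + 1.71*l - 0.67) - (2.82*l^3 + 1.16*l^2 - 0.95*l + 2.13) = -2.93*l^3 - 1.39*l^2 + 2.66*l - 2.8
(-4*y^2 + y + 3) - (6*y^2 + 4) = -10*y^2 + y - 1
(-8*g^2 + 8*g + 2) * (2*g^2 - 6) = -16*g^4 + 16*g^3 + 52*g^2 - 48*g - 12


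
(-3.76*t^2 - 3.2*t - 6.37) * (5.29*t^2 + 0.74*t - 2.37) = -19.8904*t^4 - 19.7104*t^3 - 27.1541*t^2 + 2.8702*t + 15.0969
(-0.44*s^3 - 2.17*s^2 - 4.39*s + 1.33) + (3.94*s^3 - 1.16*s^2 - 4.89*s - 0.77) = 3.5*s^3 - 3.33*s^2 - 9.28*s + 0.56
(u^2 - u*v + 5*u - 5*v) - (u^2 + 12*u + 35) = -u*v - 7*u - 5*v - 35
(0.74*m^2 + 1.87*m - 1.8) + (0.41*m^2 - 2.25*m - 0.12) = 1.15*m^2 - 0.38*m - 1.92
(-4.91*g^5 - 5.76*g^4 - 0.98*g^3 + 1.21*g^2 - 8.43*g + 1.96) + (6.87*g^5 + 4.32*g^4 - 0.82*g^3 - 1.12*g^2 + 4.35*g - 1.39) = 1.96*g^5 - 1.44*g^4 - 1.8*g^3 + 0.0899999999999999*g^2 - 4.08*g + 0.57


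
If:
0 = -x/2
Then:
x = 0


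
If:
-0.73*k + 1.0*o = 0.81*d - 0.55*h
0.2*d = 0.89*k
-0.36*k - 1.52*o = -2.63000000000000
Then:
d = 32.5097222222222 - 18.7888888888889*o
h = 57.5744191919192 - 35.0931313131313*o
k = 7.30555555555556 - 4.22222222222222*o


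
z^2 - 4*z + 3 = (z - 3)*(z - 1)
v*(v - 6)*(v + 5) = v^3 - v^2 - 30*v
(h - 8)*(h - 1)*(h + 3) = h^3 - 6*h^2 - 19*h + 24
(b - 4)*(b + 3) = b^2 - b - 12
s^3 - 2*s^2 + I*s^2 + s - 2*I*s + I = (s - 1)^2*(s + I)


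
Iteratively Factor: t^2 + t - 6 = (t - 2)*(t + 3)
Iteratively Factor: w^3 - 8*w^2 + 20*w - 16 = (w - 2)*(w^2 - 6*w + 8) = (w - 2)^2*(w - 4)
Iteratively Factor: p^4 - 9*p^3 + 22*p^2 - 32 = (p - 2)*(p^3 - 7*p^2 + 8*p + 16) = (p - 4)*(p - 2)*(p^2 - 3*p - 4) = (p - 4)*(p - 2)*(p + 1)*(p - 4)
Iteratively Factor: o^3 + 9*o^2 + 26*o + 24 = (o + 4)*(o^2 + 5*o + 6) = (o + 3)*(o + 4)*(o + 2)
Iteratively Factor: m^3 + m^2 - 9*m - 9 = (m + 1)*(m^2 - 9) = (m - 3)*(m + 1)*(m + 3)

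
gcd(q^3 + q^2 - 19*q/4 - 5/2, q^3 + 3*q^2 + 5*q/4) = q^2 + 3*q + 5/4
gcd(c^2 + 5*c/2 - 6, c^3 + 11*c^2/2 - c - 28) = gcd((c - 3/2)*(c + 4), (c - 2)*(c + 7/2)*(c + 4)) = c + 4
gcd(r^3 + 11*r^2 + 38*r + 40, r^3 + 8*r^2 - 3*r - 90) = r + 5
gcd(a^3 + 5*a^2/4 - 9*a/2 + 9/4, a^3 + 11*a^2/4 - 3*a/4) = a + 3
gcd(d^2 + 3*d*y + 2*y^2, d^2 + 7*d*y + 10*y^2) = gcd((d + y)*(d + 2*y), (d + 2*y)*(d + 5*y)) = d + 2*y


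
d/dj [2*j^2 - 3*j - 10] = 4*j - 3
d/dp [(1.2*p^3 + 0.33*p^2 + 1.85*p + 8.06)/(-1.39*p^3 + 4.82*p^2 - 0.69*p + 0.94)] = (6.2427*p^4 + 3.487*p^3 + 27.8495*p^2 - 77.078*p + 7.3004)/(1.9321*p^6 - 13.3996*p^5 + 25.1506*p^4 - 9.2648*p^3 + 9.5377*p^2 - 1.2972*p + 0.8836)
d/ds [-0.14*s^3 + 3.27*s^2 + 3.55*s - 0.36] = -0.42*s^2 + 6.54*s + 3.55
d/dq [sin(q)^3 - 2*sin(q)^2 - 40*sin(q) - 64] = (3*sin(q)^2 - 4*sin(q) - 40)*cos(q)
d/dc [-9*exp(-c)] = 9*exp(-c)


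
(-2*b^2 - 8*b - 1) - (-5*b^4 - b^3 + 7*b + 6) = 5*b^4 + b^3 - 2*b^2 - 15*b - 7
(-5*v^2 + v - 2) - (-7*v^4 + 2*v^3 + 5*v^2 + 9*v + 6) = 7*v^4 - 2*v^3 - 10*v^2 - 8*v - 8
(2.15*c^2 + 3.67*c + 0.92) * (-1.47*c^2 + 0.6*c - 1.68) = -3.1605*c^4 - 4.1049*c^3 - 2.7624*c^2 - 5.6136*c - 1.5456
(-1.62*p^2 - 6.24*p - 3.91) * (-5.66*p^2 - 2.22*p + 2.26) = 9.1692*p^4 + 38.9148*p^3 + 32.3222*p^2 - 5.4222*p - 8.8366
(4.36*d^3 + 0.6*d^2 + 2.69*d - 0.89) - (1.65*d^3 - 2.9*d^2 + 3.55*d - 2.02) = 2.71*d^3 + 3.5*d^2 - 0.86*d + 1.13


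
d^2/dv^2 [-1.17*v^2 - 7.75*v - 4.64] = -2.34000000000000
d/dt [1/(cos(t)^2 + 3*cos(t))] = (2*cos(t) + 3)*sin(t)/((cos(t) + 3)^2*cos(t)^2)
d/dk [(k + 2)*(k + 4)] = 2*k + 6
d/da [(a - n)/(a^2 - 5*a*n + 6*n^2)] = (a^2 - 5*a*n + 6*n^2 - (a - n)*(2*a - 5*n))/(a^2 - 5*a*n + 6*n^2)^2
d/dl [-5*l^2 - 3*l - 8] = -10*l - 3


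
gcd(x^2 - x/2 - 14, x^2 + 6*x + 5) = 1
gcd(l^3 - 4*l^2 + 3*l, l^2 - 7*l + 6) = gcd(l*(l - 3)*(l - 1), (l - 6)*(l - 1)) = l - 1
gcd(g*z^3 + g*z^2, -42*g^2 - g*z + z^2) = 1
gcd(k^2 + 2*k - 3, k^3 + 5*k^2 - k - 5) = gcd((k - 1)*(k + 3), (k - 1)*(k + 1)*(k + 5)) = k - 1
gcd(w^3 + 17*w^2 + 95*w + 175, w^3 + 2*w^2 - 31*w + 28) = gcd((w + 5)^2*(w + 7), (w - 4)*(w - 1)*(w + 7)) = w + 7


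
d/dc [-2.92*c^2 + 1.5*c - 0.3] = 1.5 - 5.84*c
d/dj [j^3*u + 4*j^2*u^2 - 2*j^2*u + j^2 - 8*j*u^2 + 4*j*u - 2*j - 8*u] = 3*j^2*u + 8*j*u^2 - 4*j*u + 2*j - 8*u^2 + 4*u - 2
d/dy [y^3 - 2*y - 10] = 3*y^2 - 2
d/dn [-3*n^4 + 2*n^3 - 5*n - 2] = -12*n^3 + 6*n^2 - 5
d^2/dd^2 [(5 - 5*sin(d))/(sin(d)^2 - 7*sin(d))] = 5*(sin(d)^2 + 3*sin(d) + 19 - 43/sin(d) - 42/sin(d)^2 + 98/sin(d)^3)/(sin(d) - 7)^3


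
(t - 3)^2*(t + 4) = t^3 - 2*t^2 - 15*t + 36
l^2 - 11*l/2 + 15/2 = (l - 3)*(l - 5/2)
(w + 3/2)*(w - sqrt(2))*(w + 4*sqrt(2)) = w^3 + 3*w^2/2 + 3*sqrt(2)*w^2 - 8*w + 9*sqrt(2)*w/2 - 12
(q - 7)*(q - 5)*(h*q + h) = h*q^3 - 11*h*q^2 + 23*h*q + 35*h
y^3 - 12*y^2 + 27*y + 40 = (y - 8)*(y - 5)*(y + 1)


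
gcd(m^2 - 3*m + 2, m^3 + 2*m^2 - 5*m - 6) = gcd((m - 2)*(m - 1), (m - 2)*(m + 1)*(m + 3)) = m - 2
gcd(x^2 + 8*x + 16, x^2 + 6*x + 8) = x + 4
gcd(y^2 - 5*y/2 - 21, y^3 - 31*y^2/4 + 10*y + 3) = y - 6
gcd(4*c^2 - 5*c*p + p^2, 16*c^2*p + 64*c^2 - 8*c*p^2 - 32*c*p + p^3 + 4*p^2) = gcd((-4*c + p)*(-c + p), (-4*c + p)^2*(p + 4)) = -4*c + p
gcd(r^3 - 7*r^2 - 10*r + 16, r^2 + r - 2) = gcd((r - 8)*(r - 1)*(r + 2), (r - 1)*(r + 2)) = r^2 + r - 2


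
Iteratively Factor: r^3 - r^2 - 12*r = (r + 3)*(r^2 - 4*r) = r*(r + 3)*(r - 4)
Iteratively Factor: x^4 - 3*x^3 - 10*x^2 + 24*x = (x - 2)*(x^3 - x^2 - 12*x) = (x - 4)*(x - 2)*(x^2 + 3*x) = (x - 4)*(x - 2)*(x + 3)*(x)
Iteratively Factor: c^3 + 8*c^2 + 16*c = (c + 4)*(c^2 + 4*c) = c*(c + 4)*(c + 4)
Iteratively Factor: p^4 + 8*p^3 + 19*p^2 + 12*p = (p + 4)*(p^3 + 4*p^2 + 3*p) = p*(p + 4)*(p^2 + 4*p + 3) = p*(p + 3)*(p + 4)*(p + 1)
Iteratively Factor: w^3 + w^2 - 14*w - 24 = (w + 3)*(w^2 - 2*w - 8) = (w + 2)*(w + 3)*(w - 4)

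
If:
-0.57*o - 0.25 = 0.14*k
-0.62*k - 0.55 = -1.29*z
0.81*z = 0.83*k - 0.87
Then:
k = 2.76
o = -1.12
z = 1.75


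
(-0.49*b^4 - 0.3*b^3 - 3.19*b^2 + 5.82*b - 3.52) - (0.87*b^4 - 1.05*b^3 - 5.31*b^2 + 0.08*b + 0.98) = -1.36*b^4 + 0.75*b^3 + 2.12*b^2 + 5.74*b - 4.5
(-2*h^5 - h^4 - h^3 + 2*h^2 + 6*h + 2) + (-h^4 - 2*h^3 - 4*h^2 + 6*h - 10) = -2*h^5 - 2*h^4 - 3*h^3 - 2*h^2 + 12*h - 8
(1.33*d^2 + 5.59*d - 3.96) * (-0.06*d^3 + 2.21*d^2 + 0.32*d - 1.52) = -0.0798*d^5 + 2.6039*d^4 + 13.0171*d^3 - 8.9844*d^2 - 9.764*d + 6.0192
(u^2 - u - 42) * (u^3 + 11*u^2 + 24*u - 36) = u^5 + 10*u^4 - 29*u^3 - 522*u^2 - 972*u + 1512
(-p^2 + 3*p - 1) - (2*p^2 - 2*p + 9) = -3*p^2 + 5*p - 10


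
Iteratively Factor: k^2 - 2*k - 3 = (k + 1)*(k - 3)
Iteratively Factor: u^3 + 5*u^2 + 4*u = (u + 1)*(u^2 + 4*u) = u*(u + 1)*(u + 4)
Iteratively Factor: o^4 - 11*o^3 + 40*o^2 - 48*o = (o - 3)*(o^3 - 8*o^2 + 16*o) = (o - 4)*(o - 3)*(o^2 - 4*o) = o*(o - 4)*(o - 3)*(o - 4)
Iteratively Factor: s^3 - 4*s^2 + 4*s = (s)*(s^2 - 4*s + 4) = s*(s - 2)*(s - 2)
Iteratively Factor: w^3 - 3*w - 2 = (w + 1)*(w^2 - w - 2) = (w - 2)*(w + 1)*(w + 1)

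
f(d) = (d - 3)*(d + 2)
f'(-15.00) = -31.00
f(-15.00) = 234.00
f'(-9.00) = -19.00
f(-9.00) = 84.00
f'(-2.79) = -6.58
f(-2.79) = 4.57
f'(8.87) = 16.74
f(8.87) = 63.81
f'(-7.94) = -16.88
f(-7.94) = 64.98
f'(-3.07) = -7.14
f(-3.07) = 6.49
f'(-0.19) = -1.38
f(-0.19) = -5.77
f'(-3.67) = -8.34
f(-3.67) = 11.14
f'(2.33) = 3.66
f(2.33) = -2.90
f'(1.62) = 2.24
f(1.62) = -5.00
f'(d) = 2*d - 1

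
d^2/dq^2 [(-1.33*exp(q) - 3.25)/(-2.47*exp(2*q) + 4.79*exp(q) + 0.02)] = (8.11419700000002*exp(4*q) + 95.047329*exp(3*q) - 114.960963*exp(2*q) + 75.083111*exp(q) - 0.310818)*exp(q)/(15.069223*exp(6*q) - 87.669933*exp(5*q) + 169.649727*exp(4*q) - 108.482483*exp(3*q) - 1.373682*exp(2*q) - 0.005748*exp(q) - 8.0e-6)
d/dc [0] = 0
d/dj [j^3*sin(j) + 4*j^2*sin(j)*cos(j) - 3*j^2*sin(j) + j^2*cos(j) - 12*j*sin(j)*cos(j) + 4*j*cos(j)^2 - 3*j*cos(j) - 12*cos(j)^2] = j^3*cos(j) + 2*j^2*sin(j) - 3*j^2*cos(j) + 4*j^2*cos(2*j) - 3*j*sin(j) + 2*j*cos(j) - 12*j*cos(2*j) + 6*sin(2*j) - 3*cos(j) + 2*cos(2*j) + 2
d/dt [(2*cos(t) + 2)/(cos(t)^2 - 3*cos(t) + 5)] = 2*(cos(t)^2 + 2*cos(t) - 8)*sin(t)/(cos(t)^2 - 3*cos(t) + 5)^2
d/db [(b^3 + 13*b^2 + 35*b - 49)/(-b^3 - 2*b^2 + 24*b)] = (11*b^4 + 118*b^3 + 235*b^2 - 196*b + 1176)/(b^2*(b^4 + 4*b^3 - 44*b^2 - 96*b + 576))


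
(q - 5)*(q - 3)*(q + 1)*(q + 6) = q^4 - q^3 - 35*q^2 + 57*q + 90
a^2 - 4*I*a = a*(a - 4*I)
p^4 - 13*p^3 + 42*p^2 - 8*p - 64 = (p - 8)*(p - 4)*(p - 2)*(p + 1)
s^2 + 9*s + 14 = (s + 2)*(s + 7)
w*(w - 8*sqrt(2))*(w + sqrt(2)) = w^3 - 7*sqrt(2)*w^2 - 16*w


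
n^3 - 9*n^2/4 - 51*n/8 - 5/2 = (n - 4)*(n + 1/2)*(n + 5/4)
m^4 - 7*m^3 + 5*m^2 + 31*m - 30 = (m - 5)*(m - 3)*(m - 1)*(m + 2)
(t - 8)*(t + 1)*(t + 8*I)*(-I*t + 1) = -I*t^4 + 9*t^3 + 7*I*t^3 - 63*t^2 + 16*I*t^2 - 72*t - 56*I*t - 64*I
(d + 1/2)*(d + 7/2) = d^2 + 4*d + 7/4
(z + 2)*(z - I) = z^2 + 2*z - I*z - 2*I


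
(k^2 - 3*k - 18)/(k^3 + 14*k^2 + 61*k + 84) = (k - 6)/(k^2 + 11*k + 28)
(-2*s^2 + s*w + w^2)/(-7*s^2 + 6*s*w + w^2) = (2*s + w)/(7*s + w)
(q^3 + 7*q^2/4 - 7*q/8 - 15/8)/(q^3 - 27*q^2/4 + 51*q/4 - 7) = (8*q^2 + 22*q + 15)/(2*(4*q^2 - 23*q + 28))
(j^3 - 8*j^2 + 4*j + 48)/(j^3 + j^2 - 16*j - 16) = (j^2 - 4*j - 12)/(j^2 + 5*j + 4)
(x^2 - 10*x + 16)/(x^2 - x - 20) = (-x^2 + 10*x - 16)/(-x^2 + x + 20)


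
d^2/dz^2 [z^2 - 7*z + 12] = 2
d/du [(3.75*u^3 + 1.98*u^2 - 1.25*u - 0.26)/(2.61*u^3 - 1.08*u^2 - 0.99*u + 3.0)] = (-3.5527136788005e-15*u^5 - 9.2178*u^4 - 0.899999999999998*u^3 + 32.4756*u^2 + 11.3184*u - 4.0074)/(6.8121*u^6 - 5.6376*u^5 - 4.0014*u^4 + 17.7984*u^3 - 5.4999*u^2 - 5.94*u + 9.0)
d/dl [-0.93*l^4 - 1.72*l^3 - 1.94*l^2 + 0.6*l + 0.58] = -3.72*l^3 - 5.16*l^2 - 3.88*l + 0.6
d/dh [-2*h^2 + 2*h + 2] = 2 - 4*h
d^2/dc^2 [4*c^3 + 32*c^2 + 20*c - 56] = 24*c + 64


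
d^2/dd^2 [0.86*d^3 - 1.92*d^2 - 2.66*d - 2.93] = 5.16*d - 3.84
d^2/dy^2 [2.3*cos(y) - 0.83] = -2.3*cos(y)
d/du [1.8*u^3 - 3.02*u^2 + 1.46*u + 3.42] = 5.4*u^2 - 6.04*u + 1.46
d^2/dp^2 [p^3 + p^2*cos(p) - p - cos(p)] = -p^2*cos(p) - 4*p*sin(p) + 6*p + 3*cos(p)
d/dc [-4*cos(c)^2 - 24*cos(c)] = 8*(cos(c) + 3)*sin(c)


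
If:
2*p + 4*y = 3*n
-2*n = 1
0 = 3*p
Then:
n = -1/2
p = 0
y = -3/8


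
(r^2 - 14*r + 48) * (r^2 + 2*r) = r^4 - 12*r^3 + 20*r^2 + 96*r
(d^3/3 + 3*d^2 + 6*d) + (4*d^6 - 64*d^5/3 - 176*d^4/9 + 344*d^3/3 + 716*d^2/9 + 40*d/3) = 4*d^6 - 64*d^5/3 - 176*d^4/9 + 115*d^3 + 743*d^2/9 + 58*d/3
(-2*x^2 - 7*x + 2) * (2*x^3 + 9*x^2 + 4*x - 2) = -4*x^5 - 32*x^4 - 67*x^3 - 6*x^2 + 22*x - 4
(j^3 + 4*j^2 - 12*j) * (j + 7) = j^4 + 11*j^3 + 16*j^2 - 84*j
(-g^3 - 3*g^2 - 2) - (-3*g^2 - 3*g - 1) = -g^3 + 3*g - 1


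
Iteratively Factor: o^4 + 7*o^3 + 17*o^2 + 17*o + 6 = (o + 1)*(o^3 + 6*o^2 + 11*o + 6) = (o + 1)*(o + 2)*(o^2 + 4*o + 3) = (o + 1)^2*(o + 2)*(o + 3)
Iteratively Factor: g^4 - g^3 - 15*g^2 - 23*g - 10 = (g + 1)*(g^3 - 2*g^2 - 13*g - 10) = (g + 1)*(g + 2)*(g^2 - 4*g - 5) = (g + 1)^2*(g + 2)*(g - 5)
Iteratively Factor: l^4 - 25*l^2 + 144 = (l - 4)*(l^3 + 4*l^2 - 9*l - 36) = (l - 4)*(l + 4)*(l^2 - 9) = (l - 4)*(l - 3)*(l + 4)*(l + 3)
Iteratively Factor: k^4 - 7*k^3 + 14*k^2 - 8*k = (k - 2)*(k^3 - 5*k^2 + 4*k) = (k - 4)*(k - 2)*(k^2 - k) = k*(k - 4)*(k - 2)*(k - 1)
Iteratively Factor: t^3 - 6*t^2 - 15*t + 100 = (t - 5)*(t^2 - t - 20) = (t - 5)*(t + 4)*(t - 5)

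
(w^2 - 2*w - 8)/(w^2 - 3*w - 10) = (w - 4)/(w - 5)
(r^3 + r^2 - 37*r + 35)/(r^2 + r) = (r^3 + r^2 - 37*r + 35)/(r*(r + 1))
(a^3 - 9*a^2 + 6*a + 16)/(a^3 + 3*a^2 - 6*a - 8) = (a - 8)/(a + 4)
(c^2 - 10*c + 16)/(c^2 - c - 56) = (c - 2)/(c + 7)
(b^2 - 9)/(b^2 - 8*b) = (b^2 - 9)/(b*(b - 8))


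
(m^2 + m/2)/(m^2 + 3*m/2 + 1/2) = m/(m + 1)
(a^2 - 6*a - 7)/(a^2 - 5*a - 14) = (a + 1)/(a + 2)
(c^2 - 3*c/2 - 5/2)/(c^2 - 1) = (c - 5/2)/(c - 1)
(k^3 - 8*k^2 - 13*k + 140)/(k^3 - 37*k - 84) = (k - 5)/(k + 3)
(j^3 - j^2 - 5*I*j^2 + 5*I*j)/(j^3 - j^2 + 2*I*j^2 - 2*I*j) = (j - 5*I)/(j + 2*I)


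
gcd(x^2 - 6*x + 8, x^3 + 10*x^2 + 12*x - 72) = x - 2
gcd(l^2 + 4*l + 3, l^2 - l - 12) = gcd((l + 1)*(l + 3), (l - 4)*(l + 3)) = l + 3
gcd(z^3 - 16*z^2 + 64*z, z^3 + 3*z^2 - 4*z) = z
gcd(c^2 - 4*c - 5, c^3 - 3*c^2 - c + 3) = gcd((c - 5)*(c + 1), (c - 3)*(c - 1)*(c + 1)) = c + 1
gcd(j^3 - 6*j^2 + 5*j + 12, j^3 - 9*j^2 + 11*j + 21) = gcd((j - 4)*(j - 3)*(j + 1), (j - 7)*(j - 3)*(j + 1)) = j^2 - 2*j - 3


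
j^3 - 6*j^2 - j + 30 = (j - 5)*(j - 3)*(j + 2)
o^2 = o^2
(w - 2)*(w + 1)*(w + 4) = w^3 + 3*w^2 - 6*w - 8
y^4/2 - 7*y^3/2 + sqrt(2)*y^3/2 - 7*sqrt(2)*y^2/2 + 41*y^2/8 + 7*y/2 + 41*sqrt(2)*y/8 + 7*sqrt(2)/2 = (y/2 + sqrt(2)/2)*(y - 4)*(y - 7/2)*(y + 1/2)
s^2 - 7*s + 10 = (s - 5)*(s - 2)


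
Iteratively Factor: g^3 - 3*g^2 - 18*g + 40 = (g - 2)*(g^2 - g - 20) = (g - 2)*(g + 4)*(g - 5)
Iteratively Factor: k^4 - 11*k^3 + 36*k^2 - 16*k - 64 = (k - 4)*(k^3 - 7*k^2 + 8*k + 16) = (k - 4)^2*(k^2 - 3*k - 4) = (k - 4)^3*(k + 1)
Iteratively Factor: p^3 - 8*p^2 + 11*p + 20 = (p + 1)*(p^2 - 9*p + 20) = (p - 5)*(p + 1)*(p - 4)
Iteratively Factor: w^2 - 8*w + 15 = (w - 5)*(w - 3)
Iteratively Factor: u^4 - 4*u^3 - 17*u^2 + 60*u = (u - 3)*(u^3 - u^2 - 20*u) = (u - 3)*(u + 4)*(u^2 - 5*u) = (u - 5)*(u - 3)*(u + 4)*(u)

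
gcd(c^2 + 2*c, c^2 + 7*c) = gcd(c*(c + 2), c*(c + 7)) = c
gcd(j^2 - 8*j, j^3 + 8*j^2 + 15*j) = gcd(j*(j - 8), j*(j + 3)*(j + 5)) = j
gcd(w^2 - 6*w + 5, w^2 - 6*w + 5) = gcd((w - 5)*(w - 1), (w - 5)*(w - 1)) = w^2 - 6*w + 5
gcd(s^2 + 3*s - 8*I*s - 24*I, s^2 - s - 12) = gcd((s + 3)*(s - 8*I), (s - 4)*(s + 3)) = s + 3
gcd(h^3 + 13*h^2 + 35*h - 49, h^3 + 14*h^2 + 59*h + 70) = h + 7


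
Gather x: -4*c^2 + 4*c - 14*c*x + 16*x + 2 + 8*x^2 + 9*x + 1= -4*c^2 + 4*c + 8*x^2 + x*(25 - 14*c) + 3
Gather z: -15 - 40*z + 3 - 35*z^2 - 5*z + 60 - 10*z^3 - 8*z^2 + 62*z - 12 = -10*z^3 - 43*z^2 + 17*z + 36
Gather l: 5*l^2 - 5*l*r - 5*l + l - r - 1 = 5*l^2 + l*(-5*r - 4) - r - 1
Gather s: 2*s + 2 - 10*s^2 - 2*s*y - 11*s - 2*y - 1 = -10*s^2 + s*(-2*y - 9) - 2*y + 1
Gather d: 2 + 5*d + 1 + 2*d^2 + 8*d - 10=2*d^2 + 13*d - 7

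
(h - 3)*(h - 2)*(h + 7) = h^3 + 2*h^2 - 29*h + 42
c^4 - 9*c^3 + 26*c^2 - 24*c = c*(c - 4)*(c - 3)*(c - 2)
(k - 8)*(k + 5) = k^2 - 3*k - 40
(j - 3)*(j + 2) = j^2 - j - 6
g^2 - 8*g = g*(g - 8)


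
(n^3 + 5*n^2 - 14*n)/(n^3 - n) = (n^2 + 5*n - 14)/(n^2 - 1)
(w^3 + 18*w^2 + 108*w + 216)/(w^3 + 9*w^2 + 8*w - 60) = (w^2 + 12*w + 36)/(w^2 + 3*w - 10)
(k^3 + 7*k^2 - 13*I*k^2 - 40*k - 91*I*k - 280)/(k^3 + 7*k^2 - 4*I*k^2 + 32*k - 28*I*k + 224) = (k - 5*I)/(k + 4*I)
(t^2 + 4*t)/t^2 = (t + 4)/t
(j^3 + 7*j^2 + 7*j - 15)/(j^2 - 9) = (j^2 + 4*j - 5)/(j - 3)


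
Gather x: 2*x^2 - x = 2*x^2 - x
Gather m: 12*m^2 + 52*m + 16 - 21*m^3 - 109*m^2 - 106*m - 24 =-21*m^3 - 97*m^2 - 54*m - 8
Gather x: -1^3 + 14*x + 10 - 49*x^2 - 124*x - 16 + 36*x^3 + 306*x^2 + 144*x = 36*x^3 + 257*x^2 + 34*x - 7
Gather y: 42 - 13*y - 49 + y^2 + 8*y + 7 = y^2 - 5*y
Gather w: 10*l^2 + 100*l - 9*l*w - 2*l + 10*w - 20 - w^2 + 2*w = 10*l^2 + 98*l - w^2 + w*(12 - 9*l) - 20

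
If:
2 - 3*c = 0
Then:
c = 2/3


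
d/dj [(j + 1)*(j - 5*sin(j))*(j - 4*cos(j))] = (j + 1)*(j - 5*sin(j))*(4*sin(j) + 1) - (j + 1)*(j - 4*cos(j))*(5*cos(j) - 1) + (j - 5*sin(j))*(j - 4*cos(j))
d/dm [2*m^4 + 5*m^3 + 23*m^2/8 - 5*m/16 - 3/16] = 8*m^3 + 15*m^2 + 23*m/4 - 5/16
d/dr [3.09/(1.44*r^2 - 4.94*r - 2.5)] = (15.2646 - 8.8992*r)/(-1.44*r^2 + 4.94*r + 2.5)^2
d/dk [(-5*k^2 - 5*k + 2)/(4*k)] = -5/4 - 1/(2*k^2)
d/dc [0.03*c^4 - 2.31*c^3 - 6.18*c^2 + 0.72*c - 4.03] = 0.12*c^3 - 6.93*c^2 - 12.36*c + 0.72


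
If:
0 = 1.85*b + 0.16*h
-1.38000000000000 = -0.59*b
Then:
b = 2.34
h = -27.04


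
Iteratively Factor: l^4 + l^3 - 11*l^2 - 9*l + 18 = (l - 3)*(l^3 + 4*l^2 + l - 6) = (l - 3)*(l + 2)*(l^2 + 2*l - 3) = (l - 3)*(l + 2)*(l + 3)*(l - 1)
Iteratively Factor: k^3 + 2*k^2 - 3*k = (k - 1)*(k^2 + 3*k) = k*(k - 1)*(k + 3)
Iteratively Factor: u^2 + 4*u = (u)*(u + 4)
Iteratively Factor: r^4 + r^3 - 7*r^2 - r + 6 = (r + 3)*(r^3 - 2*r^2 - r + 2) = (r - 1)*(r + 3)*(r^2 - r - 2) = (r - 1)*(r + 1)*(r + 3)*(r - 2)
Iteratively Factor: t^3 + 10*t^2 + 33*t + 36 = (t + 3)*(t^2 + 7*t + 12) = (t + 3)*(t + 4)*(t + 3)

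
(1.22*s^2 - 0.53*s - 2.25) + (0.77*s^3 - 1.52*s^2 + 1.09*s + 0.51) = 0.77*s^3 - 0.3*s^2 + 0.56*s - 1.74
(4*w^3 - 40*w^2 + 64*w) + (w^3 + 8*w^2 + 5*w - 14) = 5*w^3 - 32*w^2 + 69*w - 14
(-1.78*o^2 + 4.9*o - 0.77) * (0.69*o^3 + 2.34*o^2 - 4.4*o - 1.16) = -1.2282*o^5 - 0.7842*o^4 + 18.7667*o^3 - 21.297*o^2 - 2.296*o + 0.8932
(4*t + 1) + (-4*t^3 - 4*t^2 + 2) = -4*t^3 - 4*t^2 + 4*t + 3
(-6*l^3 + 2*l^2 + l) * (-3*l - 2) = 18*l^4 + 6*l^3 - 7*l^2 - 2*l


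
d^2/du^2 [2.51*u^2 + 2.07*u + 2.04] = 5.02000000000000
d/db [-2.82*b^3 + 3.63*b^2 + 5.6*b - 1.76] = -8.46*b^2 + 7.26*b + 5.6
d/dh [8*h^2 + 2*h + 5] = 16*h + 2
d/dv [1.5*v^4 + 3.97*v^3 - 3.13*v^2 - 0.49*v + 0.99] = 6.0*v^3 + 11.91*v^2 - 6.26*v - 0.49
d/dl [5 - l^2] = -2*l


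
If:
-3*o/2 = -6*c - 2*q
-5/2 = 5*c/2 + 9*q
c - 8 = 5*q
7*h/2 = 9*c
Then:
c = 119/43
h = 306/43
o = 416/43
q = -45/43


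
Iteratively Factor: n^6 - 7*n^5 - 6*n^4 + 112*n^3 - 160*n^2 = (n - 5)*(n^5 - 2*n^4 - 16*n^3 + 32*n^2) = n*(n - 5)*(n^4 - 2*n^3 - 16*n^2 + 32*n) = n*(n - 5)*(n - 4)*(n^3 + 2*n^2 - 8*n) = n*(n - 5)*(n - 4)*(n + 4)*(n^2 - 2*n) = n^2*(n - 5)*(n - 4)*(n + 4)*(n - 2)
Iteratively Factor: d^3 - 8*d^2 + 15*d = (d - 3)*(d^2 - 5*d) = d*(d - 3)*(d - 5)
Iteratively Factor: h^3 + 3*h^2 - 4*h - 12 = (h + 2)*(h^2 + h - 6) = (h + 2)*(h + 3)*(h - 2)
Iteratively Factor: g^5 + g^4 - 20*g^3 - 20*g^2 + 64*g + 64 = (g - 2)*(g^4 + 3*g^3 - 14*g^2 - 48*g - 32) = (g - 2)*(g + 2)*(g^3 + g^2 - 16*g - 16) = (g - 2)*(g + 1)*(g + 2)*(g^2 - 16) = (g - 4)*(g - 2)*(g + 1)*(g + 2)*(g + 4)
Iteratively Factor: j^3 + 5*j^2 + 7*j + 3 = (j + 1)*(j^2 + 4*j + 3) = (j + 1)*(j + 3)*(j + 1)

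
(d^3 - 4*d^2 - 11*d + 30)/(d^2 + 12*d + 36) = (d^3 - 4*d^2 - 11*d + 30)/(d^2 + 12*d + 36)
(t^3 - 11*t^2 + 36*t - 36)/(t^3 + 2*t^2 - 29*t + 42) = (t - 6)/(t + 7)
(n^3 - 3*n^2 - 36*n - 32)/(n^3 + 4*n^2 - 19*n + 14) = (n^3 - 3*n^2 - 36*n - 32)/(n^3 + 4*n^2 - 19*n + 14)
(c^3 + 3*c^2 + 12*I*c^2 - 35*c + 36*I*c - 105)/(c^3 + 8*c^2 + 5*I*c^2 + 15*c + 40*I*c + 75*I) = (c + 7*I)/(c + 5)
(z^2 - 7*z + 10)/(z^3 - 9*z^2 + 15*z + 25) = (z - 2)/(z^2 - 4*z - 5)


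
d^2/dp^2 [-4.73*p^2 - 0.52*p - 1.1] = -9.46000000000000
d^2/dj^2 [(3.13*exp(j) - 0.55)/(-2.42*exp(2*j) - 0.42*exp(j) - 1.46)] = (-18.330532*exp(4*j) + 16.065412*exp(3*j) + 68.030556*exp(2*j) - 5.756704*exp(j) - 7.009168)*exp(j)/(14.172488*exp(6*j) + 7.379064*exp(5*j) + 26.931696*exp(4*j) + 8.977752*exp(3*j) + 16.248048*exp(2*j) + 2.685816*exp(j) + 3.112136)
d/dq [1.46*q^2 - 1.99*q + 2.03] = 2.92*q - 1.99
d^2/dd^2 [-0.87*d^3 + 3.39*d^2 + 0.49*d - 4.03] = 6.78 - 5.22*d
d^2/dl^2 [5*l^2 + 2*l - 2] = 10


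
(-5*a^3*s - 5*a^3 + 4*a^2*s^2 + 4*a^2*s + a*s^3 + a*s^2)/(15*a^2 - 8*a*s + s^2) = a*(-5*a^2*s - 5*a^2 + 4*a*s^2 + 4*a*s + s^3 + s^2)/(15*a^2 - 8*a*s + s^2)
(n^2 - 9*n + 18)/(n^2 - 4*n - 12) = (n - 3)/(n + 2)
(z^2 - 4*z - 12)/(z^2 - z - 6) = (z - 6)/(z - 3)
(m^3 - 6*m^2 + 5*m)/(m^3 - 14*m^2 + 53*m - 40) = m/(m - 8)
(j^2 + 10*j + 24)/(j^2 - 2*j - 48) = (j + 4)/(j - 8)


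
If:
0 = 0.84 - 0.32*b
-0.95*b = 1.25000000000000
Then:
No Solution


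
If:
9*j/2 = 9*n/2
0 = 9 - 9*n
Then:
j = 1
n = 1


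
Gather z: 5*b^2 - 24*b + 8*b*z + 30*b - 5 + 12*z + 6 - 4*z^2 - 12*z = 5*b^2 + 8*b*z + 6*b - 4*z^2 + 1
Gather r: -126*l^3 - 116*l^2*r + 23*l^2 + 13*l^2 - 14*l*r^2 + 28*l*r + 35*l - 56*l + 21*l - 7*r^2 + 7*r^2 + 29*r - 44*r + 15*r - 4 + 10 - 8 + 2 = -126*l^3 + 36*l^2 - 14*l*r^2 + r*(-116*l^2 + 28*l)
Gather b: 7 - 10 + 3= 0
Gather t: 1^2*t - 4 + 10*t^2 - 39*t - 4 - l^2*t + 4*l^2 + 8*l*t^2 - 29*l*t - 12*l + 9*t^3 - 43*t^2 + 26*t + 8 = 4*l^2 - 12*l + 9*t^3 + t^2*(8*l - 33) + t*(-l^2 - 29*l - 12)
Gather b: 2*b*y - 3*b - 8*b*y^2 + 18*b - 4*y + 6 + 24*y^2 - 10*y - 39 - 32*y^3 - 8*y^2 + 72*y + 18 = b*(-8*y^2 + 2*y + 15) - 32*y^3 + 16*y^2 + 58*y - 15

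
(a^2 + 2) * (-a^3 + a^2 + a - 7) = -a^5 + a^4 - a^3 - 5*a^2 + 2*a - 14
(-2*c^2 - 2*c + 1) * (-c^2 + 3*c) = 2*c^4 - 4*c^3 - 7*c^2 + 3*c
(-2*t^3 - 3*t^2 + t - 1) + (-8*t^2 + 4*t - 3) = -2*t^3 - 11*t^2 + 5*t - 4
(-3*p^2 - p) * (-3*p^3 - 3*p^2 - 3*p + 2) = 9*p^5 + 12*p^4 + 12*p^3 - 3*p^2 - 2*p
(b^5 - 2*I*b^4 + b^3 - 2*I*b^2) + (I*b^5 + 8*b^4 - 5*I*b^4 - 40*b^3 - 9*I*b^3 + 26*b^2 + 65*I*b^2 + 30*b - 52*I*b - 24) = b^5 + I*b^5 + 8*b^4 - 7*I*b^4 - 39*b^3 - 9*I*b^3 + 26*b^2 + 63*I*b^2 + 30*b - 52*I*b - 24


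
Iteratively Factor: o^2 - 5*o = (o)*(o - 5)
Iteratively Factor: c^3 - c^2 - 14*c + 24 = (c + 4)*(c^2 - 5*c + 6) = (c - 3)*(c + 4)*(c - 2)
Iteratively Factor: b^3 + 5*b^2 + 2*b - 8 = (b + 4)*(b^2 + b - 2) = (b - 1)*(b + 4)*(b + 2)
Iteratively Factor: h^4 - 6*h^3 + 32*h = (h)*(h^3 - 6*h^2 + 32) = h*(h - 4)*(h^2 - 2*h - 8) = h*(h - 4)^2*(h + 2)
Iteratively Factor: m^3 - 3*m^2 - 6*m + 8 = (m + 2)*(m^2 - 5*m + 4) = (m - 1)*(m + 2)*(m - 4)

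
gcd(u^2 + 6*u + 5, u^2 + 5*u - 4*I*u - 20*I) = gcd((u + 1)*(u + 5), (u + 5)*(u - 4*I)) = u + 5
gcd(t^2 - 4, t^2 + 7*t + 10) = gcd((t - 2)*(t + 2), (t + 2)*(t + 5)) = t + 2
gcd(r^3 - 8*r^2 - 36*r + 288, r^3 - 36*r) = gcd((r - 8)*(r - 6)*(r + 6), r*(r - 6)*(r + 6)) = r^2 - 36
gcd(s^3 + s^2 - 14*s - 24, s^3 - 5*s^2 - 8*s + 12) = s + 2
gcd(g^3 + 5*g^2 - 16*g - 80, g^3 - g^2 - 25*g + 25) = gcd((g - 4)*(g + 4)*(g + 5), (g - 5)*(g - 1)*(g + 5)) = g + 5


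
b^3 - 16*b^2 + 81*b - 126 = (b - 7)*(b - 6)*(b - 3)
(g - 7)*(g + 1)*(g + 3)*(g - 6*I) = g^4 - 3*g^3 - 6*I*g^3 - 25*g^2 + 18*I*g^2 - 21*g + 150*I*g + 126*I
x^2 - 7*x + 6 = (x - 6)*(x - 1)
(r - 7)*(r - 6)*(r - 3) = r^3 - 16*r^2 + 81*r - 126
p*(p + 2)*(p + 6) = p^3 + 8*p^2 + 12*p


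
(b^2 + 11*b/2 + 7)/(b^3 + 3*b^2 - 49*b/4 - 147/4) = 2*(b + 2)/(2*b^2 - b - 21)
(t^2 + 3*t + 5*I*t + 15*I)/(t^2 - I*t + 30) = (t + 3)/(t - 6*I)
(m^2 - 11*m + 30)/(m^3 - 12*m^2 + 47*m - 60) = (m - 6)/(m^2 - 7*m + 12)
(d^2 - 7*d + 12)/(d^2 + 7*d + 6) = (d^2 - 7*d + 12)/(d^2 + 7*d + 6)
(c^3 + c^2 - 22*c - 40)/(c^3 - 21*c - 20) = (c + 2)/(c + 1)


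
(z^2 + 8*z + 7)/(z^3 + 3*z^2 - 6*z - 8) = (z + 7)/(z^2 + 2*z - 8)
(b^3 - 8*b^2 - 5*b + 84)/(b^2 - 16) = (b^2 - 4*b - 21)/(b + 4)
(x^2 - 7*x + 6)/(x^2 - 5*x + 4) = (x - 6)/(x - 4)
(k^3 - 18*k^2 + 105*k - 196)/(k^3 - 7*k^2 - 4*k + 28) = (k^2 - 11*k + 28)/(k^2 - 4)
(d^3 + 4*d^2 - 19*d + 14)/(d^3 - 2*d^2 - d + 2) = (d + 7)/(d + 1)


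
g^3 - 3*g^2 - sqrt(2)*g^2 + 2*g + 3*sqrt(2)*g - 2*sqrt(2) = (g - 2)*(g - 1)*(g - sqrt(2))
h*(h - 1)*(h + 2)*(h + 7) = h^4 + 8*h^3 + 5*h^2 - 14*h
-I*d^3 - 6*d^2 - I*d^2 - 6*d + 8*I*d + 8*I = (d - 4*I)*(d - 2*I)*(-I*d - I)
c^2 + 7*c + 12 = (c + 3)*(c + 4)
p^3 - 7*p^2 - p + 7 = (p - 7)*(p - 1)*(p + 1)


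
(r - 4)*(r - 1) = r^2 - 5*r + 4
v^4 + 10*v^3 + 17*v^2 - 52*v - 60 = (v - 2)*(v + 1)*(v + 5)*(v + 6)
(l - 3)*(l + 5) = l^2 + 2*l - 15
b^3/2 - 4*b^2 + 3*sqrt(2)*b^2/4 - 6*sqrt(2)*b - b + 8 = (b/2 + sqrt(2))*(b - 8)*(b - sqrt(2)/2)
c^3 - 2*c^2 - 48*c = c*(c - 8)*(c + 6)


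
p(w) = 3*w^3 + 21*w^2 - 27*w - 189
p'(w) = 9*w^2 + 42*w - 27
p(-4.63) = 88.43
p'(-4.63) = -28.53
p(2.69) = -51.28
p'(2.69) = 151.10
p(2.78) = -37.31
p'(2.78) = 159.32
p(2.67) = -54.28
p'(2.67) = 149.30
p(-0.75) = -158.20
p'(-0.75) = -53.44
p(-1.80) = -89.86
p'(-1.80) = -73.44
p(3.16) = 30.04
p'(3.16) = 195.59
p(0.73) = -196.35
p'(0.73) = 8.46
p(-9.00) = -432.00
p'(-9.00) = 324.00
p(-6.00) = 81.00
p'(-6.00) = 45.00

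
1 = 1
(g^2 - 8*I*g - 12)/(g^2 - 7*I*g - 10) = (g - 6*I)/(g - 5*I)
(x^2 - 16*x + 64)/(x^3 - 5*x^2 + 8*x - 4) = (x^2 - 16*x + 64)/(x^3 - 5*x^2 + 8*x - 4)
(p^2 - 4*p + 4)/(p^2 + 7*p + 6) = (p^2 - 4*p + 4)/(p^2 + 7*p + 6)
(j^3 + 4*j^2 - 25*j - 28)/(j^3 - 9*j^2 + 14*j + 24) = (j + 7)/(j - 6)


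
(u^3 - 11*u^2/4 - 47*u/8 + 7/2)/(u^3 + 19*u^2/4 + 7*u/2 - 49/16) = 2*(u - 4)/(2*u + 7)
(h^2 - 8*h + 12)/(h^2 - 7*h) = (h^2 - 8*h + 12)/(h*(h - 7))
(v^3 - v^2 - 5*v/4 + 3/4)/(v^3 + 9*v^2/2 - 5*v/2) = (2*v^2 - v - 3)/(2*v*(v + 5))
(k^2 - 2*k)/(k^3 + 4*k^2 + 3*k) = (k - 2)/(k^2 + 4*k + 3)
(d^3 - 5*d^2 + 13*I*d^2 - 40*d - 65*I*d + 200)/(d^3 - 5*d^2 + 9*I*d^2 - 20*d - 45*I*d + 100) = (d + 8*I)/(d + 4*I)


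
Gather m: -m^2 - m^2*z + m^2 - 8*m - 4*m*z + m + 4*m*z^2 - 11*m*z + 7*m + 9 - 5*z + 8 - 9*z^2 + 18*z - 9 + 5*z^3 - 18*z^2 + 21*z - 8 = -m^2*z + m*(4*z^2 - 15*z) + 5*z^3 - 27*z^2 + 34*z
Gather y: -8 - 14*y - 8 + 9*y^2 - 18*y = 9*y^2 - 32*y - 16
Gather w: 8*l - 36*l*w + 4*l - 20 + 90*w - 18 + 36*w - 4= 12*l + w*(126 - 36*l) - 42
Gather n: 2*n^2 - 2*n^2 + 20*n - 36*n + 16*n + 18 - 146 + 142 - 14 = 0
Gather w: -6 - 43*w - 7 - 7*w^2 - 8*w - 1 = -7*w^2 - 51*w - 14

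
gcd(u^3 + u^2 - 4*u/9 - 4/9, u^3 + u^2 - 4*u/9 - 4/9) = u^3 + u^2 - 4*u/9 - 4/9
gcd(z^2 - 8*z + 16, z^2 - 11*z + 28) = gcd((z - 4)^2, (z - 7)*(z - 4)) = z - 4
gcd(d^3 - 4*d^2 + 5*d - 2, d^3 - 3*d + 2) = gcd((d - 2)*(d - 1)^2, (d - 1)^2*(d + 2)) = d^2 - 2*d + 1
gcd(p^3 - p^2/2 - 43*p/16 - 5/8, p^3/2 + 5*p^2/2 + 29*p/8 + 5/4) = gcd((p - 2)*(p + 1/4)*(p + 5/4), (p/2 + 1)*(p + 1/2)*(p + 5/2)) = 1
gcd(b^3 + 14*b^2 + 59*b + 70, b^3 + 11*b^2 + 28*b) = b + 7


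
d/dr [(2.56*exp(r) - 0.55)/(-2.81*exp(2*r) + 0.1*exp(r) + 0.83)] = (7.1936*exp(2*r) - 3.091*exp(r) + 2.1798)*exp(r)/(7.8961*exp(4*r) - 0.562*exp(3*r) - 4.6546*exp(2*r) + 0.166*exp(r) + 0.6889)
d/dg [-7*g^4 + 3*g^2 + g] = -28*g^3 + 6*g + 1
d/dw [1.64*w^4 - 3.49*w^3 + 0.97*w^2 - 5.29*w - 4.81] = 6.56*w^3 - 10.47*w^2 + 1.94*w - 5.29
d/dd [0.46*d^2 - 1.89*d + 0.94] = 0.92*d - 1.89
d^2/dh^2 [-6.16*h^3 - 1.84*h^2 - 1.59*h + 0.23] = -36.96*h - 3.68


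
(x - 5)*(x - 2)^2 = x^3 - 9*x^2 + 24*x - 20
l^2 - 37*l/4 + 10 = (l - 8)*(l - 5/4)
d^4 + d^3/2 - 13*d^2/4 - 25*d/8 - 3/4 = (d - 2)*(d + 1/2)^2*(d + 3/2)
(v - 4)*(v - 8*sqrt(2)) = v^2 - 8*sqrt(2)*v - 4*v + 32*sqrt(2)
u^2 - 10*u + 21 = (u - 7)*(u - 3)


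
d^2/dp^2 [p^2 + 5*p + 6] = 2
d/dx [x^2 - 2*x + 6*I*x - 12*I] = 2*x - 2 + 6*I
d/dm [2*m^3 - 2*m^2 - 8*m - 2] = 6*m^2 - 4*m - 8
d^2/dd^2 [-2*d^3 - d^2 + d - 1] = -12*d - 2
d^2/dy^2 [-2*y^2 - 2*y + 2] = -4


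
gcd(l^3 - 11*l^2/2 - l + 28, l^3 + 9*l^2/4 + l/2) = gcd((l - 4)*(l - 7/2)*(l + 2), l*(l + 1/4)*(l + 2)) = l + 2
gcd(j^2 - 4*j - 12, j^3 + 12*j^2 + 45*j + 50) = j + 2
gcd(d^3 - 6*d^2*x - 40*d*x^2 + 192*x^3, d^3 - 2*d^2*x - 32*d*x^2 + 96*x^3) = -d^2 - 2*d*x + 24*x^2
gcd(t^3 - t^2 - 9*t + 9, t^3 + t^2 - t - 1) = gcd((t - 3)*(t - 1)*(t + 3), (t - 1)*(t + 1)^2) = t - 1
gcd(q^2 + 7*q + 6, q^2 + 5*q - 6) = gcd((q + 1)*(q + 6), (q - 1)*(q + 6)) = q + 6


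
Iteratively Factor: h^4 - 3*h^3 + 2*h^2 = (h - 1)*(h^3 - 2*h^2) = h*(h - 1)*(h^2 - 2*h) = h^2*(h - 1)*(h - 2)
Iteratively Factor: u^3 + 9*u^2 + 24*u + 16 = (u + 4)*(u^2 + 5*u + 4) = (u + 4)^2*(u + 1)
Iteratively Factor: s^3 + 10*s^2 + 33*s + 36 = (s + 3)*(s^2 + 7*s + 12) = (s + 3)^2*(s + 4)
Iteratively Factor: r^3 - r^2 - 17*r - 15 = (r + 3)*(r^2 - 4*r - 5) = (r + 1)*(r + 3)*(r - 5)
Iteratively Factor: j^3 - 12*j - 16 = (j + 2)*(j^2 - 2*j - 8) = (j - 4)*(j + 2)*(j + 2)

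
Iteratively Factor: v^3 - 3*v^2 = (v)*(v^2 - 3*v) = v^2*(v - 3)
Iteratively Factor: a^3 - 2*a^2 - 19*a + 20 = (a - 1)*(a^2 - a - 20) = (a - 1)*(a + 4)*(a - 5)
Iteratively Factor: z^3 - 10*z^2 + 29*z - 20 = (z - 1)*(z^2 - 9*z + 20) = (z - 5)*(z - 1)*(z - 4)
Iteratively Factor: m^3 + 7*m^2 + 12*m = (m + 3)*(m^2 + 4*m) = m*(m + 3)*(m + 4)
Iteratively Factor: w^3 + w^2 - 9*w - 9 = (w + 3)*(w^2 - 2*w - 3) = (w - 3)*(w + 3)*(w + 1)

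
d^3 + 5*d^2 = d^2*(d + 5)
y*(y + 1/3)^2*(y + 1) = y^4 + 5*y^3/3 + 7*y^2/9 + y/9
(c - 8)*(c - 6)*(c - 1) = c^3 - 15*c^2 + 62*c - 48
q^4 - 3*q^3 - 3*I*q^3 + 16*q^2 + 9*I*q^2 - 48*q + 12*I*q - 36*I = (q - 3)*(q - 6*I)*(q + I)*(q + 2*I)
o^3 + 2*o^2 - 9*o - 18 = (o - 3)*(o + 2)*(o + 3)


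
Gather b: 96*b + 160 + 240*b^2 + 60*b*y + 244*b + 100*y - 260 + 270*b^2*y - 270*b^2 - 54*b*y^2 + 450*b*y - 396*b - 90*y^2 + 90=b^2*(270*y - 30) + b*(-54*y^2 + 510*y - 56) - 90*y^2 + 100*y - 10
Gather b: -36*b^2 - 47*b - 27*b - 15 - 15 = -36*b^2 - 74*b - 30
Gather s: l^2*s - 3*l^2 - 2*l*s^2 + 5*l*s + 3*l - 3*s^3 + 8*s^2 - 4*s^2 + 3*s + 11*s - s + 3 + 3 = -3*l^2 + 3*l - 3*s^3 + s^2*(4 - 2*l) + s*(l^2 + 5*l + 13) + 6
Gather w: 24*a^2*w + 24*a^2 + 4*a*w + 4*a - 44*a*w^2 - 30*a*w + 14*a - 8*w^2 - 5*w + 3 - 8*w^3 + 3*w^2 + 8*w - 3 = 24*a^2 + 18*a - 8*w^3 + w^2*(-44*a - 5) + w*(24*a^2 - 26*a + 3)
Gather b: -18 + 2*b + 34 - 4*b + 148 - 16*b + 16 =180 - 18*b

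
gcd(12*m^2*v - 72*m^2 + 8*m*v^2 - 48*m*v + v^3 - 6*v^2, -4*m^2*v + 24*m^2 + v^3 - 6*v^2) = 2*m*v - 12*m + v^2 - 6*v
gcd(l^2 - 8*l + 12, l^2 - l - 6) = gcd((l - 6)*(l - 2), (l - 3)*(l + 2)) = 1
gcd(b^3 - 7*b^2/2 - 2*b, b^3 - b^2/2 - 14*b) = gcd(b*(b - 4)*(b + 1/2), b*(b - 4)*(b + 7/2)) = b^2 - 4*b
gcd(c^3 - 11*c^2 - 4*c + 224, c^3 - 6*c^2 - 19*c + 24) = c - 8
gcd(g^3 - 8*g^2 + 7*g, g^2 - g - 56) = 1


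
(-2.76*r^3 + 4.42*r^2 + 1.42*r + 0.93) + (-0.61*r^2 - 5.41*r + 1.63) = -2.76*r^3 + 3.81*r^2 - 3.99*r + 2.56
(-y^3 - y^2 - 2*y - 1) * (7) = -7*y^3 - 7*y^2 - 14*y - 7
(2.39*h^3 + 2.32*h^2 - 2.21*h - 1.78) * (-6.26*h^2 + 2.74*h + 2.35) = -14.9614*h^5 - 7.9746*h^4 + 25.8079*h^3 + 10.5394*h^2 - 10.0707*h - 4.183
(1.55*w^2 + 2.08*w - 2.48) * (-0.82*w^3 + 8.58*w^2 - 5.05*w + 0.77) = -1.271*w^5 + 11.5934*w^4 + 12.0525*w^3 - 30.5889*w^2 + 14.1256*w - 1.9096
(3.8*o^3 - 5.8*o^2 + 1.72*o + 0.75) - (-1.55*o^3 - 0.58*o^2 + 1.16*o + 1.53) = 5.35*o^3 - 5.22*o^2 + 0.56*o - 0.78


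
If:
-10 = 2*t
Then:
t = -5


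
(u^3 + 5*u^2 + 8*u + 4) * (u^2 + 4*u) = u^5 + 9*u^4 + 28*u^3 + 36*u^2 + 16*u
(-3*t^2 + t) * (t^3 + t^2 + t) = -3*t^5 - 2*t^4 - 2*t^3 + t^2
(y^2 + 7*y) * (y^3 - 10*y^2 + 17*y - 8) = y^5 - 3*y^4 - 53*y^3 + 111*y^2 - 56*y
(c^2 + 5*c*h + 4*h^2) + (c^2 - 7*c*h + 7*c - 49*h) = 2*c^2 - 2*c*h + 7*c + 4*h^2 - 49*h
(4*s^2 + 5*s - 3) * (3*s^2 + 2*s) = 12*s^4 + 23*s^3 + s^2 - 6*s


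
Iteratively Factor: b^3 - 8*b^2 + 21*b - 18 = (b - 3)*(b^2 - 5*b + 6) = (b - 3)*(b - 2)*(b - 3)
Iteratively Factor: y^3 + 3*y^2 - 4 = (y + 2)*(y^2 + y - 2) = (y - 1)*(y + 2)*(y + 2)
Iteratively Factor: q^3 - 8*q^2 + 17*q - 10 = (q - 5)*(q^2 - 3*q + 2) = (q - 5)*(q - 2)*(q - 1)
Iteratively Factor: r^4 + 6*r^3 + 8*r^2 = (r + 2)*(r^3 + 4*r^2) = r*(r + 2)*(r^2 + 4*r) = r*(r + 2)*(r + 4)*(r)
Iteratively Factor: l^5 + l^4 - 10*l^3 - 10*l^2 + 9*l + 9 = (l + 1)*(l^4 - 10*l^2 + 9) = (l + 1)*(l + 3)*(l^3 - 3*l^2 - l + 3) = (l - 3)*(l + 1)*(l + 3)*(l^2 - 1) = (l - 3)*(l + 1)^2*(l + 3)*(l - 1)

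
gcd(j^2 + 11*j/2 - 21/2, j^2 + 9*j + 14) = j + 7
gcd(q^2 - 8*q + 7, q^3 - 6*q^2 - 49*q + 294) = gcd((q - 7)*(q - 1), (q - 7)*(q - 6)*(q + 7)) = q - 7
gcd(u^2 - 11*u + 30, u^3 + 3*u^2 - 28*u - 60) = u - 5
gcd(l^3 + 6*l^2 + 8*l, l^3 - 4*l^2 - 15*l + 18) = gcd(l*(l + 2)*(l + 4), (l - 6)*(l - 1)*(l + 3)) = 1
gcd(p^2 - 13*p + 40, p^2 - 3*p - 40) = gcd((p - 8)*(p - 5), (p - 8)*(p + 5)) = p - 8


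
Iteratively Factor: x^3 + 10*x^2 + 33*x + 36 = (x + 4)*(x^2 + 6*x + 9) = (x + 3)*(x + 4)*(x + 3)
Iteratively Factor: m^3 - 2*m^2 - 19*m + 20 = (m + 4)*(m^2 - 6*m + 5) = (m - 5)*(m + 4)*(m - 1)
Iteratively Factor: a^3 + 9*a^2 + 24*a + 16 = (a + 1)*(a^2 + 8*a + 16) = (a + 1)*(a + 4)*(a + 4)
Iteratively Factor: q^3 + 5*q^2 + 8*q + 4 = (q + 2)*(q^2 + 3*q + 2) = (q + 2)^2*(q + 1)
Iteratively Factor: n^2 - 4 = (n - 2)*(n + 2)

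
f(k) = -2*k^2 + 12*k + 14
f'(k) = 12 - 4*k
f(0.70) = 21.42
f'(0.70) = 9.20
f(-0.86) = 2.20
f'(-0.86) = 15.44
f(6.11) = 12.66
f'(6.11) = -12.44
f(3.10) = 31.98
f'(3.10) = -0.40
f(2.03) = 30.12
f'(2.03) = 3.88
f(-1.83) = -14.66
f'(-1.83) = 19.32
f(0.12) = 15.41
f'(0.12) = 11.52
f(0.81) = 22.41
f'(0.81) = 8.76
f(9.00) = -40.00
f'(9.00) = -24.00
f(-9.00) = -256.00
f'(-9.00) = 48.00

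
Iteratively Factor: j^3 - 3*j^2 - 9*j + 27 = (j - 3)*(j^2 - 9) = (j - 3)^2*(j + 3)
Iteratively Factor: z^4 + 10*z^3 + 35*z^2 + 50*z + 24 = (z + 3)*(z^3 + 7*z^2 + 14*z + 8) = (z + 3)*(z + 4)*(z^2 + 3*z + 2) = (z + 2)*(z + 3)*(z + 4)*(z + 1)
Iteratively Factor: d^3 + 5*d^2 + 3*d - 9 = (d - 1)*(d^2 + 6*d + 9) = (d - 1)*(d + 3)*(d + 3)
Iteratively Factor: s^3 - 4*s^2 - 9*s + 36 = (s + 3)*(s^2 - 7*s + 12) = (s - 3)*(s + 3)*(s - 4)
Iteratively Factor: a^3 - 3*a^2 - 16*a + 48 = (a - 4)*(a^2 + a - 12) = (a - 4)*(a + 4)*(a - 3)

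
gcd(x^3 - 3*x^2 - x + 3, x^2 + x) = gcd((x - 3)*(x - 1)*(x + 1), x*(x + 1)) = x + 1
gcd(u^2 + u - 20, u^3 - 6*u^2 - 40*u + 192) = u - 4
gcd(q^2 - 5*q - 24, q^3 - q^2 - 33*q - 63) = q + 3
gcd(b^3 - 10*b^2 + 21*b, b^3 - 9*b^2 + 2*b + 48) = b - 3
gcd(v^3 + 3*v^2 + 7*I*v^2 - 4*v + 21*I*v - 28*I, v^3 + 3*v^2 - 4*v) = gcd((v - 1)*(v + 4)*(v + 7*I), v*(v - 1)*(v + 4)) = v^2 + 3*v - 4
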